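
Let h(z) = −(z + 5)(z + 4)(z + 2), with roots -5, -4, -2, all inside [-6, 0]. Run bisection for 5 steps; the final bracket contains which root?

-2

h(-3) = 2 > 0, so the root lies in [-3, 0]
h(-1.5) = -4.375 < 0, so the root lies in [-3, -1.5]
h(-2.25) = 1.203125 > 0, so the root lies in [-2.25, -1.5]
h(-1.875) = -0.8301 < 0, so the root lies in [-2.25, -1.875]
h(-2.0625) = 0.3557 > 0, so the root lies in [-2.0625, -1.875]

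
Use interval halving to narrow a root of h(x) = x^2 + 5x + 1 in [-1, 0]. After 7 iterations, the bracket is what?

[-0.2109375, -0.203125]

m = -0.5, h(m) = -1.25 (−); new bracket [-0.5, 0]
m = -0.25, h(m) = -0.1875 (−); new bracket [-0.25, 0]
m = -0.125, h(m) = 0.390625 (+); new bracket [-0.25, -0.125]
m = -0.1875, h(m) = 0.0977 (+); new bracket [-0.25, -0.1875]
m = -0.21875, h(m) = -0.0459 (−); new bracket [-0.21875, -0.1875]
m = -0.203125, h(m) = 0.0256 (+); new bracket [-0.21875, -0.203125]
m = -0.2109375, h(m) = -0.0102 (−); new bracket [-0.2109375, -0.203125]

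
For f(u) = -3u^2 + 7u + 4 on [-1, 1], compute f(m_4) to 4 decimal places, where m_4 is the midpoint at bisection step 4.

0.9531

m = 0, f(m) = 4 (+); new bracket [-1, 0]
m = -0.5, f(m) = -0.25 (−); new bracket [-0.5, 0]
m = -0.25, f(m) = 2.0625 (+); new bracket [-0.5, -0.25]
m = -0.375, f(m) = 0.9531 (+); new bracket [-0.5, -0.375]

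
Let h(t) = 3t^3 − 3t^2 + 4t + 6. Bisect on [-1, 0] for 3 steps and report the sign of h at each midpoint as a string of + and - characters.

++-

m = -0.5, h(m) = 2.875 (+); new bracket [-1, -0.5]
m = -0.75, h(m) = 0.046875 (+); new bracket [-1, -0.75]
m = -0.875, h(m) = -1.806641 (−); new bracket [-0.875, -0.75]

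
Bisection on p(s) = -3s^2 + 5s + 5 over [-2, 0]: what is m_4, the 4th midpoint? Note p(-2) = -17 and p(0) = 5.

-0.625

midpoint -1: p = -3 < 0 → [-1, 0]
midpoint -0.5: p = 1.75 > 0 → [-1, -0.5]
midpoint -0.75: p = -0.4375 < 0 → [-0.75, -0.5]
midpoint -0.625: p = 0.7031 > 0 → [-0.75, -0.625]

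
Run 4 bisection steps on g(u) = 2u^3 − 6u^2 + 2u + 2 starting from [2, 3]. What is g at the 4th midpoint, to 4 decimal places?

u = 2.5 gives g = 0.75, positive; keep [2, 2.5]
u = 2.25 gives g = -1.09375, negative; keep [2.25, 2.5]
u = 2.375 gives g = -0.300781, negative; keep [2.375, 2.5]
u = 2.4375 gives g = 0.1909, positive; keep [2.375, 2.4375]

0.1909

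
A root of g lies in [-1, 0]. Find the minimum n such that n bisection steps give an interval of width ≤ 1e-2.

7

Width after n steps is 1/2^n. Need 2^n ≥ 1/1e-2 = 100.
2^6 = 64 < 100 ≤ 2^7 = 128, so n = 7.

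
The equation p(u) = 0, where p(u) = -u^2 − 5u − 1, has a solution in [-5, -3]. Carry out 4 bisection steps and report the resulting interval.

p(-4) = 3 > 0, so the root lies in [-5, -4]
p(-4.5) = 1.25 > 0, so the root lies in [-5, -4.5]
p(-4.75) = 0.1875 > 0, so the root lies in [-5, -4.75]
p(-4.875) = -0.3906 < 0, so the root lies in [-4.875, -4.75]

[-4.875, -4.75]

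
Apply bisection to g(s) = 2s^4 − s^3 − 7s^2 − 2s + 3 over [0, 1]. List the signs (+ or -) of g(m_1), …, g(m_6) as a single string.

midpoint 0.5: g = 0.25 > 0 → [0.5, 1]
midpoint 0.75: g = -2.226562 < 0 → [0.5, 0.75]
midpoint 0.625: g = -0.92334 < 0 → [0.5, 0.625]
midpoint 0.5625: g = -0.3176 < 0 → [0.5, 0.5625]
midpoint 0.53125: g = -0.0287 < 0 → [0.5, 0.53125]
midpoint 0.515625: g = 0.112 > 0 → [0.515625, 0.53125]

+----+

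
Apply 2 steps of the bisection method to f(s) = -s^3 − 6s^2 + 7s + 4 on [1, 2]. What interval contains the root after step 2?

[1.25, 1.5]

s = 1.5 gives f = -2.375, negative; keep [1, 1.5]
s = 1.25 gives f = 1.421875, positive; keep [1.25, 1.5]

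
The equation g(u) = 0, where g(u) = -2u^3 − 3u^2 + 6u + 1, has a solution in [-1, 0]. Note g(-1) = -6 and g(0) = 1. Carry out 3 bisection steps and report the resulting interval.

u = -0.5 gives g = -2.5, negative; keep [-0.5, 0]
u = -0.25 gives g = -0.65625, negative; keep [-0.25, 0]
u = -0.125 gives g = 0.207031, positive; keep [-0.25, -0.125]

[-0.25, -0.125]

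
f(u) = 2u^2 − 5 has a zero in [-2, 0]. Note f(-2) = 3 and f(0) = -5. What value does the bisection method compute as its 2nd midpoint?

-1.5

u = -1 gives f = -3, negative; keep [-2, -1]
u = -1.5 gives f = -0.5, negative; keep [-2, -1.5]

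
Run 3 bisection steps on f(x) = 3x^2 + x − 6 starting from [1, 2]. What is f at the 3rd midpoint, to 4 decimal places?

midpoint 1.5: f = 2.25 > 0 → [1, 1.5]
midpoint 1.25: f = -0.0625 < 0 → [1.25, 1.5]
midpoint 1.375: f = 1.046875 > 0 → [1.25, 1.375]

1.0469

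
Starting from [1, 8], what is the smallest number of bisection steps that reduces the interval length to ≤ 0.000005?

Width after n steps is 7/2^n. Need 2^n ≥ 7/0.000005 = 1400000.
2^20 = 1048576 < 1400000 ≤ 2^21 = 2097152, so n = 21.

21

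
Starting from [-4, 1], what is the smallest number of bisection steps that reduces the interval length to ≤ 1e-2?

9

Width after n steps is 5/2^n. Need 2^n ≥ 5/1e-2 = 500.
2^8 = 256 < 500 ≤ 2^9 = 512, so n = 9.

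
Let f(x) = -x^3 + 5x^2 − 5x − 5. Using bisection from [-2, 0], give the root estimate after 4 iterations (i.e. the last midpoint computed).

-0.625

x = -1 gives f = 6, positive; keep [-1, 0]
x = -0.5 gives f = -1.125, negative; keep [-1, -0.5]
x = -0.75 gives f = 1.984375, positive; keep [-0.75, -0.5]
x = -0.625 gives f = 0.3223, positive; keep [-0.625, -0.5]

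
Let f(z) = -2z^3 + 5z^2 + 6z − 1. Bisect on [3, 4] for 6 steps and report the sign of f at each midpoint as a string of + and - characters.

-+-++-

midpoint 3.5: f = -4.5 < 0 → [3, 3.5]
midpoint 3.25: f = 2.65625 > 0 → [3.25, 3.5]
midpoint 3.375: f = -0.683594 < 0 → [3.25, 3.375]
midpoint 3.3125: f = 1.0444 > 0 → [3.3125, 3.375]
midpoint 3.34375: f = 0.1951 > 0 → [3.34375, 3.375]
midpoint 3.359375: f = -0.2405 < 0 → [3.34375, 3.359375]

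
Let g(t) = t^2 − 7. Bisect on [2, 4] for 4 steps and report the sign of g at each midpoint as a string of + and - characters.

+-+-

g(3) = 2 > 0, so the root lies in [2, 3]
g(2.5) = -0.75 < 0, so the root lies in [2.5, 3]
g(2.75) = 0.5625 > 0, so the root lies in [2.5, 2.75]
g(2.625) = -0.1094 < 0, so the root lies in [2.625, 2.75]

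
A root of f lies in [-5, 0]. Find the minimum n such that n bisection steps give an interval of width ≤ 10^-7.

26

Width after n steps is 5/2^n. Need 2^n ≥ 5/10^-7 = 50000000.
2^25 = 33554432 < 50000000 ≤ 2^26 = 67108864, so n = 26.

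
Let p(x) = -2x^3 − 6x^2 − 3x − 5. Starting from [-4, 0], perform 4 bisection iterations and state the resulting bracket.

[-3, -2.75]

x = -2 gives p = -7, negative; keep [-4, -2]
x = -3 gives p = 4, positive; keep [-3, -2]
x = -2.5 gives p = -3.75, negative; keep [-3, -2.5]
x = -2.75 gives p = -0.5312, negative; keep [-3, -2.75]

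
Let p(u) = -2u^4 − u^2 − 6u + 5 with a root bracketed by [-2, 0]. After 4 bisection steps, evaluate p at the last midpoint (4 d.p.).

-1.8364

p(-1) = 8 > 0, so the root lies in [-2, -1]
p(-1.5) = 1.625 > 0, so the root lies in [-2, -1.5]
p(-1.75) = -6.320312 < 0, so the root lies in [-1.75, -1.5]
p(-1.625) = -1.8364 < 0, so the root lies in [-1.625, -1.5]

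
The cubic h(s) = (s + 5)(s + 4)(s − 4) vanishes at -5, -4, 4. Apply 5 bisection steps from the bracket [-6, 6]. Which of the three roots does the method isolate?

4

midpoint 0: h = -80 < 0 → [0, 6]
midpoint 3: h = -56 < 0 → [3, 6]
midpoint 4.5: h = 40.375 > 0 → [3, 4.5]
midpoint 3.75: h = -16.9531 < 0 → [3.75, 4.5]
midpoint 4.125: h = 9.2676 > 0 → [3.75, 4.125]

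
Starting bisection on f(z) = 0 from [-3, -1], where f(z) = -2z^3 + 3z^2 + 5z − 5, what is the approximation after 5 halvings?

z = -2 gives f = 13, positive; keep [-2, -1]
z = -1.5 gives f = 1, positive; keep [-1.5, -1]
z = -1.25 gives f = -2.65625, negative; keep [-1.5, -1.25]
z = -1.375 gives f = -1.0039, negative; keep [-1.5, -1.375]
z = -1.4375 gives f = -0.0474, negative; keep [-1.5, -1.4375]

-1.4375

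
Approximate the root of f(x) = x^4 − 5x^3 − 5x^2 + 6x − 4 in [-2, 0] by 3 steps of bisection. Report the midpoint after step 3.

m = -1, f(m) = -9 (−); new bracket [-2, -1]
m = -1.5, f(m) = -2.3125 (−); new bracket [-2, -1.5]
m = -1.75, f(m) = 6.363281 (+); new bracket [-1.75, -1.5]

-1.75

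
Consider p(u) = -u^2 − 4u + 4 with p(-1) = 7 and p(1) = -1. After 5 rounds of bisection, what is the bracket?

[0.8125, 0.875]

midpoint 0: p = 4 > 0 → [0, 1]
midpoint 0.5: p = 1.75 > 0 → [0.5, 1]
midpoint 0.75: p = 0.4375 > 0 → [0.75, 1]
midpoint 0.875: p = -0.2656 < 0 → [0.75, 0.875]
midpoint 0.8125: p = 0.0898 > 0 → [0.8125, 0.875]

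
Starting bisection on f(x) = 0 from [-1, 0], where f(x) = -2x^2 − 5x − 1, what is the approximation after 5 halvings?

-0.21875

midpoint -0.5: f = 1 > 0 → [-0.5, 0]
midpoint -0.25: f = 0.125 > 0 → [-0.25, 0]
midpoint -0.125: f = -0.40625 < 0 → [-0.25, -0.125]
midpoint -0.1875: f = -0.1328 < 0 → [-0.25, -0.1875]
midpoint -0.21875: f = -0.002 < 0 → [-0.25, -0.21875]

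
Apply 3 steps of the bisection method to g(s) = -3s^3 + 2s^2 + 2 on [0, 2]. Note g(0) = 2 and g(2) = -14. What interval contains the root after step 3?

[1, 1.25]

s = 1 gives g = 1, positive; keep [1, 2]
s = 1.5 gives g = -3.625, negative; keep [1, 1.5]
s = 1.25 gives g = -0.734375, negative; keep [1, 1.25]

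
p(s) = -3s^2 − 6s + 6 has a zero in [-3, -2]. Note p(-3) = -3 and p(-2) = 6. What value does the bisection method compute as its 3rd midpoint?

p(-2.5) = 2.25 > 0, so the root lies in [-3, -2.5]
p(-2.75) = -0.1875 < 0, so the root lies in [-2.75, -2.5]
p(-2.625) = 1.078125 > 0, so the root lies in [-2.75, -2.625]

-2.625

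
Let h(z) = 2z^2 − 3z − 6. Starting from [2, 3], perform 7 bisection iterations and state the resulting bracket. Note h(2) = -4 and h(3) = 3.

[2.6328125, 2.640625]

m = 2.5, h(m) = -1 (−); new bracket [2.5, 3]
m = 2.75, h(m) = 0.875 (+); new bracket [2.5, 2.75]
m = 2.625, h(m) = -0.09375 (−); new bracket [2.625, 2.75]
m = 2.6875, h(m) = 0.3828 (+); new bracket [2.625, 2.6875]
m = 2.65625, h(m) = 0.1426 (+); new bracket [2.625, 2.65625]
m = 2.640625, h(m) = 0.0239 (+); new bracket [2.625, 2.640625]
m = 2.6328125, h(m) = -0.035 (−); new bracket [2.6328125, 2.640625]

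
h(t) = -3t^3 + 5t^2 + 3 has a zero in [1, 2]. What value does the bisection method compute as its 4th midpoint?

midpoint 1.5: h = 4.125 > 0 → [1.5, 2]
midpoint 1.75: h = 2.234375 > 0 → [1.75, 2]
midpoint 1.875: h = 0.802734 > 0 → [1.875, 2]
midpoint 1.9375: h = -0.05 < 0 → [1.875, 1.9375]

1.9375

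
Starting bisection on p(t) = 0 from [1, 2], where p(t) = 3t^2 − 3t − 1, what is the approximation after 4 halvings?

1.3125

m = 1.5, p(m) = 1.25 (+); new bracket [1, 1.5]
m = 1.25, p(m) = -0.0625 (−); new bracket [1.25, 1.5]
m = 1.375, p(m) = 0.546875 (+); new bracket [1.25, 1.375]
m = 1.3125, p(m) = 0.2305 (+); new bracket [1.25, 1.3125]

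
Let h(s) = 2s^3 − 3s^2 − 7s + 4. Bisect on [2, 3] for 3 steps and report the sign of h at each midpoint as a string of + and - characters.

h(2.5) = -1 < 0, so the root lies in [2.5, 3]
h(2.75) = 3.65625 > 0, so the root lies in [2.5, 2.75]
h(2.625) = 1.128906 > 0, so the root lies in [2.5, 2.625]

-++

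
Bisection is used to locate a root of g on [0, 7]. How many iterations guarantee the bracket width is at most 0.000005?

21

Width after n steps is 7/2^n. Need 2^n ≥ 7/0.000005 = 1400000.
2^20 = 1048576 < 1400000 ≤ 2^21 = 2097152, so n = 21.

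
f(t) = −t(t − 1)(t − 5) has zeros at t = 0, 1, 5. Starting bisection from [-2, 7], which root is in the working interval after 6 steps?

f(2.5) = 9.375 > 0, so the root lies in [2.5, 7]
f(4.75) = 4.453125 > 0, so the root lies in [4.75, 7]
f(5.875) = -25.060547 < 0, so the root lies in [4.75, 5.875]
f(5.3125) = -7.1594 < 0, so the root lies in [4.75, 5.3125]
f(5.03125) = -0.6338 < 0, so the root lies in [4.75, 5.03125]
f(4.890625) = 2.0811 > 0, so the root lies in [4.890625, 5.03125]

5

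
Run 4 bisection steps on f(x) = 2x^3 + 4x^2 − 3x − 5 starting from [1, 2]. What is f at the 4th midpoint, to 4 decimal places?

0.4272

x = 1.5 gives f = 6.25, positive; keep [1, 1.5]
x = 1.25 gives f = 1.40625, positive; keep [1, 1.25]
x = 1.125 gives f = -0.464844, negative; keep [1.125, 1.25]
x = 1.1875 gives f = 0.4272, positive; keep [1.125, 1.1875]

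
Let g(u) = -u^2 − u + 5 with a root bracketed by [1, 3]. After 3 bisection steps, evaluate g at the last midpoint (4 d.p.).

g(2) = -1 < 0, so the root lies in [1, 2]
g(1.5) = 1.25 > 0, so the root lies in [1.5, 2]
g(1.75) = 0.1875 > 0, so the root lies in [1.75, 2]

0.1875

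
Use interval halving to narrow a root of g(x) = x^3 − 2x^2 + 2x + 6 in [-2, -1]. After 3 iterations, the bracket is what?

[-1.125, -1]

midpoint -1.5: g = -4.875 < 0 → [-1.5, -1]
midpoint -1.25: g = -1.578125 < 0 → [-1.25, -1]
midpoint -1.125: g = -0.205078 < 0 → [-1.125, -1]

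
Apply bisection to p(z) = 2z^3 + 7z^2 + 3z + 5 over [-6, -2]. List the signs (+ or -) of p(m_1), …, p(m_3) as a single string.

midpoint -4: p = -23 < 0 → [-4, -2]
midpoint -3: p = 5 > 0 → [-4, -3]
midpoint -3.5: p = -5.5 < 0 → [-3.5, -3]

-+-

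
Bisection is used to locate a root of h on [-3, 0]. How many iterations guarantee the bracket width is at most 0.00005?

Width after n steps is 3/2^n. Need 2^n ≥ 3/0.00005 = 60000.
2^15 = 32768 < 60000 ≤ 2^16 = 65536, so n = 16.

16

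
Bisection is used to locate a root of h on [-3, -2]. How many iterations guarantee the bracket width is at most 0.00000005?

25

Width after n steps is 1/2^n. Need 2^n ≥ 1/0.00000005 = 20000000.
2^24 = 16777216 < 20000000 ≤ 2^25 = 33554432, so n = 25.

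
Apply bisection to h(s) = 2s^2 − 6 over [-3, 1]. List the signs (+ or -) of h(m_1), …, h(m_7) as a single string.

-+-+---

s = -1 gives h = -4, negative; keep [-3, -1]
s = -2 gives h = 2, positive; keep [-2, -1]
s = -1.5 gives h = -1.5, negative; keep [-2, -1.5]
s = -1.75 gives h = 0.125, positive; keep [-1.75, -1.5]
s = -1.625 gives h = -0.7188, negative; keep [-1.75, -1.625]
s = -1.6875 gives h = -0.3047, negative; keep [-1.75, -1.6875]
s = -1.71875 gives h = -0.0918, negative; keep [-1.75, -1.71875]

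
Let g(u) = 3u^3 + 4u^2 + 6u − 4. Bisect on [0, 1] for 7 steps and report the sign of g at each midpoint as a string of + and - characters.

+---+--

g(0.5) = 0.375 > 0, so the root lies in [0, 0.5]
g(0.25) = -2.203125 < 0, so the root lies in [0.25, 0.5]
g(0.375) = -1.029297 < 0, so the root lies in [0.375, 0.5]
g(0.4375) = -0.3582 < 0, so the root lies in [0.4375, 0.5]
g(0.46875) = 0.0004 > 0, so the root lies in [0.4375, 0.46875]
g(0.453125) = -0.1809 < 0, so the root lies in [0.453125, 0.46875]
g(0.4609375) = -0.0907 < 0, so the root lies in [0.4609375, 0.46875]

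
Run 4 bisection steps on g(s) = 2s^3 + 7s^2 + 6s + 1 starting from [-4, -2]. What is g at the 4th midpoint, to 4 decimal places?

-0.5586

s = -3 gives g = -8, negative; keep [-3, -2]
s = -2.5 gives g = -1.5, negative; keep [-2.5, -2]
s = -2.25 gives g = 0.15625, positive; keep [-2.5, -2.25]
s = -2.375 gives g = -0.5586, negative; keep [-2.375, -2.25]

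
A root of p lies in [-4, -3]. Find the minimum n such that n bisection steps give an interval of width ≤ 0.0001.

Width after n steps is 1/2^n. Need 2^n ≥ 1/0.0001 = 10000.
2^13 = 8192 < 10000 ≤ 2^14 = 16384, so n = 14.

14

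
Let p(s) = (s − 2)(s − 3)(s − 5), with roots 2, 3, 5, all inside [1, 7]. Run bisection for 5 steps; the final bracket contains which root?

5

midpoint 4: p = -2 < 0 → [4, 7]
midpoint 5.5: p = 4.375 > 0 → [4, 5.5]
midpoint 4.75: p = -1.203125 < 0 → [4.75, 5.5]
midpoint 5.125: p = 0.8301 > 0 → [4.75, 5.125]
midpoint 4.9375: p = -0.3557 < 0 → [4.9375, 5.125]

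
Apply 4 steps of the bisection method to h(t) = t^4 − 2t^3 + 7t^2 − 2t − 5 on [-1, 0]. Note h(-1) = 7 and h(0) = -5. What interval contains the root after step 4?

[-0.6875, -0.625]

h(-0.5) = -1.9375 < 0, so the root lies in [-1, -0.5]
h(-0.75) = 1.597656 > 0, so the root lies in [-0.75, -0.5]
h(-0.625) = -0.374756 < 0, so the root lies in [-0.75, -0.625]
h(-0.6875) = 0.5569 > 0, so the root lies in [-0.6875, -0.625]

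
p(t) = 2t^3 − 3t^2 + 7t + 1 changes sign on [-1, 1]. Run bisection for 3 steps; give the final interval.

m = 0, p(m) = 1 (+); new bracket [-1, 0]
m = -0.5, p(m) = -3.5 (−); new bracket [-0.5, 0]
m = -0.25, p(m) = -0.96875 (−); new bracket [-0.25, 0]

[-0.25, 0]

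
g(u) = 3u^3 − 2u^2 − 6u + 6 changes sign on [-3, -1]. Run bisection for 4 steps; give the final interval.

[-1.625, -1.5]

u = -2 gives g = -14, negative; keep [-2, -1]
u = -1.5 gives g = 0.375, positive; keep [-2, -1.5]
u = -1.75 gives g = -5.703125, negative; keep [-1.75, -1.5]
u = -1.625 gives g = -2.4043, negative; keep [-1.625, -1.5]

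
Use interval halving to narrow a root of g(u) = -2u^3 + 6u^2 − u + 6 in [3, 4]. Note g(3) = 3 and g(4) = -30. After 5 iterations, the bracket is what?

[3.125, 3.15625]

midpoint 3.5: g = -9.75 < 0 → [3, 3.5]
midpoint 3.25: g = -2.53125 < 0 → [3, 3.25]
midpoint 3.125: g = 0.433594 > 0 → [3.125, 3.25]
midpoint 3.1875: g = -0.9976 < 0 → [3.125, 3.1875]
midpoint 3.15625: g = -0.2693 < 0 → [3.125, 3.15625]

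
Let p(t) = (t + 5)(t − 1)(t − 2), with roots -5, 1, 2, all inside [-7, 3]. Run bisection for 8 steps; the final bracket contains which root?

t = -2 gives p = 36, positive; keep [-7, -2]
t = -4.5 gives p = 17.875, positive; keep [-7, -4.5]
t = -5.75 gives p = -39.234375, negative; keep [-5.75, -4.5]
t = -5.125 gives p = -5.4551, negative; keep [-5.125, -4.5]
t = -4.8125 gives p = 7.4246, positive; keep [-5.125, -4.8125]
t = -4.96875 gives p = 1.2998, positive; keep [-5.125, -4.96875]
t = -5.046875 gives p = -1.9974, negative; keep [-5.046875, -4.96875]
t = -5.0078125 gives p = -0.3289, negative; keep [-5.0078125, -4.96875]

-5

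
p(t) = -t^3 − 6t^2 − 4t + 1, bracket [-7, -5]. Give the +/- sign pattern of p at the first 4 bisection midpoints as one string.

midpoint -6: p = 25 > 0 → [-6, -5]
midpoint -5.5: p = 7.875 > 0 → [-5.5, -5]
midpoint -5.25: p = 1.328125 > 0 → [-5.25, -5]
midpoint -5.125: p = -1.4824 < 0 → [-5.25, -5.125]

+++-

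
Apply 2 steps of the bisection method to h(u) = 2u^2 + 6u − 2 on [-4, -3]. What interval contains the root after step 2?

midpoint -3.5: h = 1.5 > 0 → [-3.5, -3]
midpoint -3.25: h = -0.375 < 0 → [-3.5, -3.25]

[-3.5, -3.25]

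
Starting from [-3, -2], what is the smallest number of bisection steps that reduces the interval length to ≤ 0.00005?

Width after n steps is 1/2^n. Need 2^n ≥ 1/0.00005 = 20000.
2^14 = 16384 < 20000 ≤ 2^15 = 32768, so n = 15.

15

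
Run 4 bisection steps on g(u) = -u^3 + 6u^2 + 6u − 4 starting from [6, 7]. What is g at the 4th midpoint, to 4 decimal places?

u = 6.5 gives g = 13.875, positive; keep [6.5, 7]
u = 6.75 gives g = 2.328125, positive; keep [6.75, 7]
u = 6.875 gives g = -4.107422, negative; keep [6.75, 6.875]
u = 6.8125 gives g = -0.8333, negative; keep [6.75, 6.8125]

-0.8333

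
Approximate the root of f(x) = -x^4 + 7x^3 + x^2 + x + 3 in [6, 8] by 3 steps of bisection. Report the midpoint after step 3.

f(7) = 59 > 0, so the root lies in [7, 8]
f(7.5) = -144.1875 < 0, so the root lies in [7, 7.5]
f(7.25) = -32.457031 < 0, so the root lies in [7, 7.25]

7.25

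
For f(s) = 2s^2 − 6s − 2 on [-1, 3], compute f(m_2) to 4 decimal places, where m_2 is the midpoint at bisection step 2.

-2.0000

m = 1, f(m) = -6 (−); new bracket [-1, 1]
m = 0, f(m) = -2 (−); new bracket [-1, 0]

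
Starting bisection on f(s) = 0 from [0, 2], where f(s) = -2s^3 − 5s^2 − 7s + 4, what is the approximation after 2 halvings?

f(1) = -10 < 0, so the root lies in [0, 1]
f(0.5) = -1 < 0, so the root lies in [0, 0.5]

0.5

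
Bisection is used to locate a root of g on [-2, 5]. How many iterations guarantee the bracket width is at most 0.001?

13

Width after n steps is 7/2^n. Need 2^n ≥ 7/0.001 = 7000.
2^12 = 4096 < 7000 ≤ 2^13 = 8192, so n = 13.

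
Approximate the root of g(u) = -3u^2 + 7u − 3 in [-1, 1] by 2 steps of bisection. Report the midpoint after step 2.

m = 0, g(m) = -3 (−); new bracket [0, 1]
m = 0.5, g(m) = -0.25 (−); new bracket [0.5, 1]

0.5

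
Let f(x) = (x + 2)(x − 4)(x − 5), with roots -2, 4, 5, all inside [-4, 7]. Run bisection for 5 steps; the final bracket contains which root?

x = 1.5 gives f = 30.625, positive; keep [-4, 1.5]
x = -1.25 gives f = 24.609375, positive; keep [-4, -1.25]
x = -2.625 gives f = -31.572266, negative; keep [-2.625, -1.25]
x = -1.9375 gives f = 2.5745, positive; keep [-2.625, -1.9375]
x = -2.28125 gives f = -12.8631, negative; keep [-2.28125, -1.9375]

-2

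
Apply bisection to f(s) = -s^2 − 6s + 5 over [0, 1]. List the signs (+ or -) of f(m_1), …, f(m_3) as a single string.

+-+

midpoint 0.5: f = 1.75 > 0 → [0.5, 1]
midpoint 0.75: f = -0.0625 < 0 → [0.5, 0.75]
midpoint 0.625: f = 0.859375 > 0 → [0.625, 0.75]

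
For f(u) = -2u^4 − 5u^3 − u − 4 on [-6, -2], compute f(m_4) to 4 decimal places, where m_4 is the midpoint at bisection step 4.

3.9453

m = -4, f(m) = -192 (−); new bracket [-4, -2]
m = -3, f(m) = -28 (−); new bracket [-3, -2]
m = -2.5, f(m) = -1.5 (−); new bracket [-2.5, -2]
m = -2.25, f(m) = 3.9453 (+); new bracket [-2.5, -2.25]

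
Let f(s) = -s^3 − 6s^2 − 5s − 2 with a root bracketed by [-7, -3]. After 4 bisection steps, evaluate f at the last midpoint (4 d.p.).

midpoint -5: f = -2 < 0 → [-7, -5]
midpoint -6: f = 28 > 0 → [-6, -5]
midpoint -5.5: f = 10.375 > 0 → [-5.5, -5]
midpoint -5.25: f = 3.5781 > 0 → [-5.25, -5]

3.5781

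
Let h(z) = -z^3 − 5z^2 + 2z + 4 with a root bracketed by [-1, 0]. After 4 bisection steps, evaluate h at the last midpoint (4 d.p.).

h(-0.5) = 1.875 > 0, so the root lies in [-1, -0.5]
h(-0.75) = 0.109375 > 0, so the root lies in [-1, -0.75]
h(-0.875) = -0.908203 < 0, so the root lies in [-0.875, -0.75]
h(-0.8125) = -0.3894 < 0, so the root lies in [-0.8125, -0.75]

-0.3894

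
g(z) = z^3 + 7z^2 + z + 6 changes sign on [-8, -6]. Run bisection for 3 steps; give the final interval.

[-7, -6.75]

m = -7, g(m) = -1 (−); new bracket [-7, -6]
m = -6.5, g(m) = 20.625 (+); new bracket [-7, -6.5]
m = -6.75, g(m) = 10.640625 (+); new bracket [-7, -6.75]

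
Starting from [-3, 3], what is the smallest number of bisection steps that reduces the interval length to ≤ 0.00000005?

27

Width after n steps is 6/2^n. Need 2^n ≥ 6/0.00000005 = 120000000.
2^26 = 67108864 < 120000000 ≤ 2^27 = 134217728, so n = 27.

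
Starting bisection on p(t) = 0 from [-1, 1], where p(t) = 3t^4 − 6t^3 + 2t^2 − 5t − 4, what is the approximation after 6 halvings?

-0.53125

midpoint 0: p = -4 < 0 → [-1, 0]
midpoint -0.5: p = -0.0625 < 0 → [-1, -0.5]
midpoint -0.75: p = 4.355469 > 0 → [-0.75, -0.5]
midpoint -0.625: p = 1.8289 > 0 → [-0.625, -0.5]
midpoint -0.5625: p = 0.8135 > 0 → [-0.5625, -0.5]
midpoint -0.53125: p = 0.3593 > 0 → [-0.53125, -0.5]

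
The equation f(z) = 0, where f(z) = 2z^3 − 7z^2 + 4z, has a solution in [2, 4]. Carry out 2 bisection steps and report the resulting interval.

m = 3, f(m) = 3 (+); new bracket [2, 3]
m = 2.5, f(m) = -2.5 (−); new bracket [2.5, 3]

[2.5, 3]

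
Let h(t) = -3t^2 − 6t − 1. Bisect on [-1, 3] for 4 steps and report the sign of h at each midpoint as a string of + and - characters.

--++

midpoint 1: h = -10 < 0 → [-1, 1]
midpoint 0: h = -1 < 0 → [-1, 0]
midpoint -0.5: h = 1.25 > 0 → [-0.5, 0]
midpoint -0.25: h = 0.3125 > 0 → [-0.25, 0]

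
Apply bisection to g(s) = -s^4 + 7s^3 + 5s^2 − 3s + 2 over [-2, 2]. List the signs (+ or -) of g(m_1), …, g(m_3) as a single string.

++-

g(0) = 2 > 0, so the root lies in [-2, 0]
g(-1) = 2 > 0, so the root lies in [-2, -1]
g(-1.5) = -10.9375 < 0, so the root lies in [-1.5, -1]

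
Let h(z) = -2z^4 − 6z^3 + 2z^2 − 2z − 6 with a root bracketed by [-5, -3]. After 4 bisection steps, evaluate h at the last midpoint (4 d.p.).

-5.3013

m = -4, h(m) = -94 (−); new bracket [-4, -3]
m = -3.5, h(m) = -17.375 (−); new bracket [-3.5, -3]
m = -3.25, h(m) = 4.460938 (+); new bracket [-3.5, -3.25]
m = -3.375, h(m) = -5.3013 (−); new bracket [-3.375, -3.25]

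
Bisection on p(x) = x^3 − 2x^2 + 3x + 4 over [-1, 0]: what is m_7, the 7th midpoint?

x = -0.5 gives p = 1.875, positive; keep [-1, -0.5]
x = -0.75 gives p = 0.203125, positive; keep [-1, -0.75]
x = -0.875 gives p = -0.826172, negative; keep [-0.875, -0.75]
x = -0.8125 gives p = -0.2942, negative; keep [-0.8125, -0.75]
x = -0.78125 gives p = -0.0413, negative; keep [-0.78125, -0.75]
x = -0.765625 gives p = 0.082, positive; keep [-0.78125, -0.765625]
x = -0.7734375 gives p = 0.0206, positive; keep [-0.78125, -0.7734375]

-0.7734375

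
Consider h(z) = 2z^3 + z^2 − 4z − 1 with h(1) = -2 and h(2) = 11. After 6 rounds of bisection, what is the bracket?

z = 1.5 gives h = 2, positive; keep [1, 1.5]
z = 1.25 gives h = -0.53125, negative; keep [1.25, 1.5]
z = 1.375 gives h = 0.589844, positive; keep [1.25, 1.375]
z = 1.3125 gives h = -0.0054, negative; keep [1.3125, 1.375]
z = 1.34375 gives h = 0.2834, positive; keep [1.3125, 1.34375]
z = 1.328125 gives h = 0.1368, positive; keep [1.3125, 1.328125]

[1.3125, 1.328125]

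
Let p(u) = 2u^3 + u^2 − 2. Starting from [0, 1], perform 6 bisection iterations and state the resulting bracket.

midpoint 0.5: p = -1.5 < 0 → [0.5, 1]
midpoint 0.75: p = -0.59375 < 0 → [0.75, 1]
midpoint 0.875: p = 0.105469 > 0 → [0.75, 0.875]
midpoint 0.8125: p = -0.2671 < 0 → [0.8125, 0.875]
midpoint 0.84375: p = -0.0867 < 0 → [0.84375, 0.875]
midpoint 0.859375: p = 0.0079 > 0 → [0.84375, 0.859375]

[0.84375, 0.859375]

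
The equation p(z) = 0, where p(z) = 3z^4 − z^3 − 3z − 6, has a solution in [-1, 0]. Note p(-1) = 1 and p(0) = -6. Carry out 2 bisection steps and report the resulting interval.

p(-0.5) = -4.1875 < 0, so the root lies in [-1, -0.5]
p(-0.75) = -2.378906 < 0, so the root lies in [-1, -0.75]

[-1, -0.75]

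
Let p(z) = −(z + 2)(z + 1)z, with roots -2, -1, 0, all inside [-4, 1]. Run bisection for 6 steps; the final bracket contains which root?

-2

midpoint -1.5: p = -0.375 < 0 → [-4, -1.5]
midpoint -2.75: p = 3.609375 > 0 → [-2.75, -1.5]
midpoint -2.125: p = 0.298828 > 0 → [-2.125, -1.5]
midpoint -1.8125: p = -0.2761 < 0 → [-2.125, -1.8125]
midpoint -1.96875: p = -0.0596 < 0 → [-2.125, -1.96875]
midpoint -2.046875: p = 0.1004 > 0 → [-2.046875, -1.96875]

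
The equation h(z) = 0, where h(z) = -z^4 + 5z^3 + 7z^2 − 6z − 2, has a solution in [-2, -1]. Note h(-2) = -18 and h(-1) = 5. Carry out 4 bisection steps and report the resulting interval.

z = -1.5 gives h = 0.8125, positive; keep [-2, -1.5]
z = -1.75 gives h = -6.238281, negative; keep [-1.75, -1.5]
z = -1.625 gives h = -2.193604, negative; keep [-1.625, -1.5]
z = -1.5625 gives h = -0.5691, negative; keep [-1.5625, -1.5]

[-1.5625, -1.5]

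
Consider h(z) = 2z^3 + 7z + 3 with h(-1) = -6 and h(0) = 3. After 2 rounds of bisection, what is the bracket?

h(-0.5) = -0.75 < 0, so the root lies in [-0.5, 0]
h(-0.25) = 1.21875 > 0, so the root lies in [-0.5, -0.25]

[-0.5, -0.25]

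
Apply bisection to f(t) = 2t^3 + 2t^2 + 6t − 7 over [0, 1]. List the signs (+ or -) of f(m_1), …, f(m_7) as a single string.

midpoint 0.5: f = -3.25 < 0 → [0.5, 1]
midpoint 0.75: f = -0.53125 < 0 → [0.75, 1]
midpoint 0.875: f = 1.121094 > 0 → [0.75, 0.875]
midpoint 0.8125: f = 0.2681 > 0 → [0.75, 0.8125]
midpoint 0.78125: f = -0.1381 < 0 → [0.78125, 0.8125]
midpoint 0.796875: f = 0.0633 > 0 → [0.78125, 0.796875]
midpoint 0.7890625: f = -0.0378 < 0 → [0.7890625, 0.796875]

--++-+-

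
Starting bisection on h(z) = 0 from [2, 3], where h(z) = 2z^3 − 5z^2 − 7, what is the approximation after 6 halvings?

z = 2.5 gives h = -7, negative; keep [2.5, 3]
z = 2.75 gives h = -3.21875, negative; keep [2.75, 3]
z = 2.875 gives h = -0.800781, negative; keep [2.875, 3]
z = 2.9375 gives h = 0.5503, positive; keep [2.875, 2.9375]
z = 2.90625 gives h = -0.1374, negative; keep [2.90625, 2.9375]
z = 2.921875 gives h = 0.2034, positive; keep [2.90625, 2.921875]

2.921875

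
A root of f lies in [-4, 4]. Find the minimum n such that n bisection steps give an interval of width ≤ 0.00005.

18

Width after n steps is 8/2^n. Need 2^n ≥ 8/0.00005 = 160000.
2^17 = 131072 < 160000 ≤ 2^18 = 262144, so n = 18.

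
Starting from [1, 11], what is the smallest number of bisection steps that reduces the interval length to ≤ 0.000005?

Width after n steps is 10/2^n. Need 2^n ≥ 10/0.000005 = 2000000.
2^20 = 1048576 < 2000000 ≤ 2^21 = 2097152, so n = 21.

21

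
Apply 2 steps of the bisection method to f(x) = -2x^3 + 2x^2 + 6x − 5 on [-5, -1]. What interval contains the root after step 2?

m = -3, f(m) = 49 (+); new bracket [-3, -1]
m = -2, f(m) = 7 (+); new bracket [-2, -1]

[-2, -1]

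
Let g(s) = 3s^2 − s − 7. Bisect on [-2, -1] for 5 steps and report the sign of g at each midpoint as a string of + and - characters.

m = -1.5, g(m) = 1.25 (+); new bracket [-1.5, -1]
m = -1.25, g(m) = -1.0625 (−); new bracket [-1.5, -1.25]
m = -1.375, g(m) = 0.046875 (+); new bracket [-1.375, -1.25]
m = -1.3125, g(m) = -0.5195 (−); new bracket [-1.375, -1.3125]
m = -1.34375, g(m) = -0.2393 (−); new bracket [-1.375, -1.34375]

+-+--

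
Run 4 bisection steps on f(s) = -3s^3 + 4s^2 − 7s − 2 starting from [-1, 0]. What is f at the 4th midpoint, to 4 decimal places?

f(-0.5) = 2.875 > 0, so the root lies in [-0.5, 0]
f(-0.25) = 0.046875 > 0, so the root lies in [-0.25, 0]
f(-0.125) = -1.056641 < 0, so the root lies in [-0.25, -0.125]
f(-0.1875) = -0.5271 < 0, so the root lies in [-0.25, -0.1875]

-0.5271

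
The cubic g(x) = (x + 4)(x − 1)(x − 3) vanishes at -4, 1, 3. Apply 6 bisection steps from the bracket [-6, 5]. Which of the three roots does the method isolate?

-4

g(-0.5) = 18.375 > 0, so the root lies in [-6, -0.5]
g(-3.25) = 19.921875 > 0, so the root lies in [-6, -3.25]
g(-4.625) = -26.806641 < 0, so the root lies in [-4.625, -3.25]
g(-3.9375) = 2.1409 > 0, so the root lies in [-4.625, -3.9375]
g(-4.28125) = -10.8152 < 0, so the root lies in [-4.28125, -3.9375]
g(-4.109375) = -3.973 < 0, so the root lies in [-4.109375, -3.9375]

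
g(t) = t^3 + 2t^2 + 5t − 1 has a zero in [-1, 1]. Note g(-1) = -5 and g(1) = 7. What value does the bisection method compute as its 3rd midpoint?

t = 0 gives g = -1, negative; keep [0, 1]
t = 0.5 gives g = 2.125, positive; keep [0, 0.5]
t = 0.25 gives g = 0.390625, positive; keep [0, 0.25]

0.25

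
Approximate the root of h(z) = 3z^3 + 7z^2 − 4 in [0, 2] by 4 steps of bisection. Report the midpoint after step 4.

z = 1 gives h = 6, positive; keep [0, 1]
z = 0.5 gives h = -1.875, negative; keep [0.5, 1]
z = 0.75 gives h = 1.203125, positive; keep [0.5, 0.75]
z = 0.625 gives h = -0.5332, negative; keep [0.625, 0.75]

0.625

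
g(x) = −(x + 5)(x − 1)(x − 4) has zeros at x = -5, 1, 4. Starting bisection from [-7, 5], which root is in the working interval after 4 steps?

-5

midpoint -1: g = -40 < 0 → [-7, -1]
midpoint -4: g = -40 < 0 → [-7, -4]
midpoint -5.5: g = 30.875 > 0 → [-5.5, -4]
midpoint -4.75: g = -12.5781 < 0 → [-5.5, -4.75]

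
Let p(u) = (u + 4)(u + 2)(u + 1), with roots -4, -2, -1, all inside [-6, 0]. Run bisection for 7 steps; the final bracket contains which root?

-4

midpoint -3: p = 2 > 0 → [-6, -3]
midpoint -4.5: p = -4.375 < 0 → [-4.5, -3]
midpoint -3.75: p = 1.203125 > 0 → [-4.5, -3.75]
midpoint -4.125: p = -0.8301 < 0 → [-4.125, -3.75]
midpoint -3.9375: p = 0.3557 > 0 → [-4.125, -3.9375]
midpoint -4.03125: p = -0.1924 < 0 → [-4.03125, -3.9375]
midpoint -3.984375: p = 0.0925 > 0 → [-4.03125, -3.984375]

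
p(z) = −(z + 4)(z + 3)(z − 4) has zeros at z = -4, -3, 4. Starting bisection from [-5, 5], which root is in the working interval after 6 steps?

z = 0 gives p = 48, positive; keep [0, 5]
z = 2.5 gives p = 53.625, positive; keep [2.5, 5]
z = 3.75 gives p = 13.078125, positive; keep [3.75, 5]
z = 4.375 gives p = -23.1621, negative; keep [3.75, 4.375]
z = 4.0625 gives p = -3.5588, negative; keep [3.75, 4.0625]
z = 3.90625 gives p = 5.119, positive; keep [3.90625, 4.0625]

4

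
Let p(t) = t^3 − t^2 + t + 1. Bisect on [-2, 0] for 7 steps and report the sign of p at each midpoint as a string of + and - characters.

-+---+-

m = -1, p(m) = -2 (−); new bracket [-1, 0]
m = -0.5, p(m) = 0.125 (+); new bracket [-1, -0.5]
m = -0.75, p(m) = -0.734375 (−); new bracket [-0.75, -0.5]
m = -0.625, p(m) = -0.2598 (−); new bracket [-0.625, -0.5]
m = -0.5625, p(m) = -0.0569 (−); new bracket [-0.5625, -0.5]
m = -0.53125, p(m) = 0.0366 (+); new bracket [-0.5625, -0.53125]
m = -0.546875, p(m) = -0.0095 (−); new bracket [-0.546875, -0.53125]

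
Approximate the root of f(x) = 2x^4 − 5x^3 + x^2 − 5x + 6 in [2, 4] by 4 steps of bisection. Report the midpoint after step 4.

f(3) = 27 > 0, so the root lies in [2, 3]
f(2.5) = -0.25 < 0, so the root lies in [2.5, 3]
f(2.75) = 10.210938 > 0, so the root lies in [2.5, 2.75]
f(2.625) = 4.2876 > 0, so the root lies in [2.5, 2.625]

2.625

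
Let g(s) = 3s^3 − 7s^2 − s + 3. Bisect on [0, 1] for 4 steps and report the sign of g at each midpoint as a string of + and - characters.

+-+-

midpoint 0.5: g = 1.125 > 0 → [0.5, 1]
midpoint 0.75: g = -0.421875 < 0 → [0.5, 0.75]
midpoint 0.625: g = 0.373047 > 0 → [0.625, 0.75]
midpoint 0.6875: g = -0.0212 < 0 → [0.625, 0.6875]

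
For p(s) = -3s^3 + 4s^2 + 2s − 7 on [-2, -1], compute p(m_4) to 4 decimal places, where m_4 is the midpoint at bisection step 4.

s = -1.5 gives p = 9.125, positive; keep [-1.5, -1]
s = -1.25 gives p = 2.609375, positive; keep [-1.25, -1]
s = -1.125 gives p = 0.083984, positive; keep [-1.125, -1]
s = -1.0625 gives p = -1.011, negative; keep [-1.125, -1.0625]

-1.0110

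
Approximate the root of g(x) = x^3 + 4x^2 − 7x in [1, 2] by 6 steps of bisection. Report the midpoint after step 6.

1.328125

midpoint 1.5: g = 1.875 > 0 → [1, 1.5]
midpoint 1.25: g = -0.546875 < 0 → [1.25, 1.5]
midpoint 1.375: g = 0.537109 > 0 → [1.25, 1.375]
midpoint 1.3125: g = -0.0359 < 0 → [1.3125, 1.375]
midpoint 1.34375: g = 0.2428 > 0 → [1.3125, 1.34375]
midpoint 1.328125: g = 0.1015 > 0 → [1.3125, 1.328125]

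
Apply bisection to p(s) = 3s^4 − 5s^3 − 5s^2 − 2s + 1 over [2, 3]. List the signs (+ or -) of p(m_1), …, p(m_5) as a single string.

+---+

m = 2.5, p(m) = 3.8125 (+); new bracket [2, 2.5]
m = 2.25, p(m) = -8.878906 (−); new bracket [2.25, 2.5]
m = 2.375, p(m) = -3.485596 (−); new bracket [2.375, 2.5]
m = 2.4375, p(m) = -0.092 (−); new bracket [2.4375, 2.5]
m = 2.46875, p(m) = 1.7942 (+); new bracket [2.4375, 2.46875]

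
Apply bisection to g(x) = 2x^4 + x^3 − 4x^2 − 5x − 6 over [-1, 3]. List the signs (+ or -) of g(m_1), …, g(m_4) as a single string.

-+--

x = 1 gives g = -12, negative; keep [1, 3]
x = 2 gives g = 8, positive; keep [1, 2]
x = 1.5 gives g = -9, negative; keep [1.5, 2]
x = 1.75 gives g = -2.8828, negative; keep [1.75, 2]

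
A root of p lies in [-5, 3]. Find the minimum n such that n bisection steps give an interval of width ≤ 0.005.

Width after n steps is 8/2^n. Need 2^n ≥ 8/0.005 = 1600.
2^10 = 1024 < 1600 ≤ 2^11 = 2048, so n = 11.

11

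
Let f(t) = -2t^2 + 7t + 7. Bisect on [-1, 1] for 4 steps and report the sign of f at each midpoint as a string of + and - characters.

f(0) = 7 > 0, so the root lies in [-1, 0]
f(-0.5) = 3 > 0, so the root lies in [-1, -0.5]
f(-0.75) = 0.625 > 0, so the root lies in [-1, -0.75]
f(-0.875) = -0.6562 < 0, so the root lies in [-0.875, -0.75]

+++-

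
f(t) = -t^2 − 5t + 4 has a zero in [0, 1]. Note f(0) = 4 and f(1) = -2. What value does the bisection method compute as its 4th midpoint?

0.6875

f(0.5) = 1.25 > 0, so the root lies in [0.5, 1]
f(0.75) = -0.3125 < 0, so the root lies in [0.5, 0.75]
f(0.625) = 0.484375 > 0, so the root lies in [0.625, 0.75]
f(0.6875) = 0.0898 > 0, so the root lies in [0.6875, 0.75]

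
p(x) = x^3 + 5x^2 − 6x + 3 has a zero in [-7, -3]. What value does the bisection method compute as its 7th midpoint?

x = -5 gives p = 33, positive; keep [-7, -5]
x = -6 gives p = 3, positive; keep [-7, -6]
x = -6.5 gives p = -21.375, negative; keep [-6.5, -6]
x = -6.25 gives p = -8.3281, negative; keep [-6.25, -6]
x = -6.125 gives p = -2.4551, negative; keep [-6.125, -6]
x = -6.0625 gives p = 0.324, positive; keep [-6.125, -6.0625]
x = -6.09375 gives p = -1.0526, negative; keep [-6.09375, -6.0625]

-6.09375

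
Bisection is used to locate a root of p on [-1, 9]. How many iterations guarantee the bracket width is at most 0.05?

Width after n steps is 10/2^n. Need 2^n ≥ 10/0.05 = 200.
2^7 = 128 < 200 ≤ 2^8 = 256, so n = 8.

8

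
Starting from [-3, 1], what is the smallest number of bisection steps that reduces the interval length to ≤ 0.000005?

Width after n steps is 4/2^n. Need 2^n ≥ 4/0.000005 = 800000.
2^19 = 524288 < 800000 ≤ 2^20 = 1048576, so n = 20.

20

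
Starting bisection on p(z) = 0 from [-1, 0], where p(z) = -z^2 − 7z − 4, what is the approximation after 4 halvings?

-0.6875

z = -0.5 gives p = -0.75, negative; keep [-1, -0.5]
z = -0.75 gives p = 0.6875, positive; keep [-0.75, -0.5]
z = -0.625 gives p = -0.015625, negative; keep [-0.75, -0.625]
z = -0.6875 gives p = 0.3398, positive; keep [-0.6875, -0.625]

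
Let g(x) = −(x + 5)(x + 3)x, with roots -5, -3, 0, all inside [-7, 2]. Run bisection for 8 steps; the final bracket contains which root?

m = -2.5, g(m) = 3.125 (+); new bracket [-2.5, 2]
m = -0.25, g(m) = 3.265625 (+); new bracket [-0.25, 2]
m = 0.875, g(m) = -19.919922 (−); new bracket [-0.25, 0.875]
m = 0.3125, g(m) = -5.4993 (−); new bracket [-0.25, 0.3125]
m = 0.03125, g(m) = -0.4766 (−); new bracket [-0.25, 0.03125]
m = -0.109375, g(m) = 1.5462 (+); new bracket [-0.109375, 0.03125]
m = -0.0390625, g(m) = 0.5738 (+); new bracket [-0.0390625, 0.03125]
m = -0.00390625, g(m) = 0.0585 (+); new bracket [-0.00390625, 0.03125]

0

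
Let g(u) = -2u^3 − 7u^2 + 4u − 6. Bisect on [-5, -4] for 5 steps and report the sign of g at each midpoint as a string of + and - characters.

midpoint -4.5: g = 16.5 > 0 → [-4.5, -4]
midpoint -4.25: g = 4.09375 > 0 → [-4.25, -4]
midpoint -4.125: g = -1.230469 < 0 → [-4.25, -4.125]
midpoint -4.1875: g = 1.3608 > 0 → [-4.1875, -4.125]
midpoint -4.15625: g = 0.0477 > 0 → [-4.15625, -4.125]

++-++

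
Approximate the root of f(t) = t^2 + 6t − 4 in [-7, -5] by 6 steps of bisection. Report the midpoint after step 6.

t = -6 gives f = -4, negative; keep [-7, -6]
t = -6.5 gives f = -0.75, negative; keep [-7, -6.5]
t = -6.75 gives f = 1.0625, positive; keep [-6.75, -6.5]
t = -6.625 gives f = 0.1406, positive; keep [-6.625, -6.5]
t = -6.5625 gives f = -0.3086, negative; keep [-6.625, -6.5625]
t = -6.59375 gives f = -0.085, negative; keep [-6.625, -6.59375]

-6.59375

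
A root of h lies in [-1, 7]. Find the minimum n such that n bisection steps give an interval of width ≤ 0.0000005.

24

Width after n steps is 8/2^n. Need 2^n ≥ 8/0.0000005 = 16000000.
2^23 = 8388608 < 16000000 ≤ 2^24 = 16777216, so n = 24.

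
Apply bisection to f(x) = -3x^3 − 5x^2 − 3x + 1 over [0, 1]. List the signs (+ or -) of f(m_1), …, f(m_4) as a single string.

x = 0.5 gives f = -2.125, negative; keep [0, 0.5]
x = 0.25 gives f = -0.109375, negative; keep [0, 0.25]
x = 0.125 gives f = 0.541016, positive; keep [0.125, 0.25]
x = 0.1875 gives f = 0.2419, positive; keep [0.1875, 0.25]

--++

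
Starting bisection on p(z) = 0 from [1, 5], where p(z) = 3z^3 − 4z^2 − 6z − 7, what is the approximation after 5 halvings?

z = 3 gives p = 20, positive; keep [1, 3]
z = 2 gives p = -11, negative; keep [2, 3]
z = 2.5 gives p = -0.125, negative; keep [2.5, 3]
z = 2.75 gives p = 8.6406, positive; keep [2.5, 2.75]
z = 2.625 gives p = 3.9512, positive; keep [2.5, 2.625]

2.625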